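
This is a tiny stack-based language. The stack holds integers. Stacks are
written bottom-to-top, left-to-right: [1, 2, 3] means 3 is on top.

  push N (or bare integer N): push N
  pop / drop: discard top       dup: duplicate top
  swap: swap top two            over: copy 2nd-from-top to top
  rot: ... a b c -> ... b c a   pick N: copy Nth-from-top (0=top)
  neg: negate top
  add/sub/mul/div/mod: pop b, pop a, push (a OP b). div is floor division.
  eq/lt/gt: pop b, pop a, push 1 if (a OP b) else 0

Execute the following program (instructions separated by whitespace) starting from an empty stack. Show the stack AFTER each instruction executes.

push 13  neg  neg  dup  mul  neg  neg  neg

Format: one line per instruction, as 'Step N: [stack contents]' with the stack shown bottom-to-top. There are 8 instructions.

Step 1: [13]
Step 2: [-13]
Step 3: [13]
Step 4: [13, 13]
Step 5: [169]
Step 6: [-169]
Step 7: [169]
Step 8: [-169]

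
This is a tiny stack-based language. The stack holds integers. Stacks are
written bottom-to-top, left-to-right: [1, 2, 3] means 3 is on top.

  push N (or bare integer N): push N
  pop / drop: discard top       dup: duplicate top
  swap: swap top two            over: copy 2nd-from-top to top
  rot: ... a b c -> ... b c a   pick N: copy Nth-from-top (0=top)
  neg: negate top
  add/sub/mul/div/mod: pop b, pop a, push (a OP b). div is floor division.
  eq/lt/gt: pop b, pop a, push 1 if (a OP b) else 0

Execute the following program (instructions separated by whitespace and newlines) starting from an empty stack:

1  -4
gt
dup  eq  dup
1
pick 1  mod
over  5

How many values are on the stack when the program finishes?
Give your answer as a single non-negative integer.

After 'push 1': stack = [1] (depth 1)
After 'push -4': stack = [1, -4] (depth 2)
After 'gt': stack = [1] (depth 1)
After 'dup': stack = [1, 1] (depth 2)
After 'eq': stack = [1] (depth 1)
After 'dup': stack = [1, 1] (depth 2)
After 'push 1': stack = [1, 1, 1] (depth 3)
After 'pick 1': stack = [1, 1, 1, 1] (depth 4)
After 'mod': stack = [1, 1, 0] (depth 3)
After 'over': stack = [1, 1, 0, 1] (depth 4)
After 'push 5': stack = [1, 1, 0, 1, 5] (depth 5)

Answer: 5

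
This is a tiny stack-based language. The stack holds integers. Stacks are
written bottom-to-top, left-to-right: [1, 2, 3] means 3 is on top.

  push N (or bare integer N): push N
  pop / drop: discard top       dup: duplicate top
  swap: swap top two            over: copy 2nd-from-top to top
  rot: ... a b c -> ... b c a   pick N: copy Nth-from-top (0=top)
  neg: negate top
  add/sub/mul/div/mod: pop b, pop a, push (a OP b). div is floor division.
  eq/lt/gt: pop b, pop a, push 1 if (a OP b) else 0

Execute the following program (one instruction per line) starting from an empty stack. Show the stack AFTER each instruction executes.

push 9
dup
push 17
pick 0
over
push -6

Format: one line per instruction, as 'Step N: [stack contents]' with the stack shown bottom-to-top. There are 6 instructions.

Step 1: [9]
Step 2: [9, 9]
Step 3: [9, 9, 17]
Step 4: [9, 9, 17, 17]
Step 5: [9, 9, 17, 17, 17]
Step 6: [9, 9, 17, 17, 17, -6]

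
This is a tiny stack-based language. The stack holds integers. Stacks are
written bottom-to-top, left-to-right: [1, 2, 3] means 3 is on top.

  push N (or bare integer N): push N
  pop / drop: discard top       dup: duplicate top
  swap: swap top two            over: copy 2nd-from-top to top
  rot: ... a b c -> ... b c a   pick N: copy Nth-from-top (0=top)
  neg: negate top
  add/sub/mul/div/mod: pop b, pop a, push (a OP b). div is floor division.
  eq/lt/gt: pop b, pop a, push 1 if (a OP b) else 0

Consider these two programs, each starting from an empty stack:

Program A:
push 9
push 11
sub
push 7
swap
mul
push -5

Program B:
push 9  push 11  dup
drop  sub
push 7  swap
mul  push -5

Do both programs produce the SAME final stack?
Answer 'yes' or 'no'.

Program A trace:
  After 'push 9': [9]
  After 'push 11': [9, 11]
  After 'sub': [-2]
  After 'push 7': [-2, 7]
  After 'swap': [7, -2]
  After 'mul': [-14]
  After 'push -5': [-14, -5]
Program A final stack: [-14, -5]

Program B trace:
  After 'push 9': [9]
  After 'push 11': [9, 11]
  After 'dup': [9, 11, 11]
  After 'drop': [9, 11]
  After 'sub': [-2]
  After 'push 7': [-2, 7]
  After 'swap': [7, -2]
  After 'mul': [-14]
  After 'push -5': [-14, -5]
Program B final stack: [-14, -5]
Same: yes

Answer: yes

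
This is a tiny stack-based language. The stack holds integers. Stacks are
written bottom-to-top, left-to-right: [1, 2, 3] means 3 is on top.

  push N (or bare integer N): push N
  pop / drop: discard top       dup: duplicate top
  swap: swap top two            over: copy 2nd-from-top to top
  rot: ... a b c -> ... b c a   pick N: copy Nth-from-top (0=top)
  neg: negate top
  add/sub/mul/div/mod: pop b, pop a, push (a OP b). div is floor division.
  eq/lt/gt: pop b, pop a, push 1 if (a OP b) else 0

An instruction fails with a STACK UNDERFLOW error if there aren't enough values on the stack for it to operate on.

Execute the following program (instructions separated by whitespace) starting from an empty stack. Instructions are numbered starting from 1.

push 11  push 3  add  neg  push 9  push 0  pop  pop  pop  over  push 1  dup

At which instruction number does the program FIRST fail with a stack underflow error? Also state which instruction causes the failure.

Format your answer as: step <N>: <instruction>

Answer: step 10: over

Derivation:
Step 1 ('push 11'): stack = [11], depth = 1
Step 2 ('push 3'): stack = [11, 3], depth = 2
Step 3 ('add'): stack = [14], depth = 1
Step 4 ('neg'): stack = [-14], depth = 1
Step 5 ('push 9'): stack = [-14, 9], depth = 2
Step 6 ('push 0'): stack = [-14, 9, 0], depth = 3
Step 7 ('pop'): stack = [-14, 9], depth = 2
Step 8 ('pop'): stack = [-14], depth = 1
Step 9 ('pop'): stack = [], depth = 0
Step 10 ('over'): needs 2 value(s) but depth is 0 — STACK UNDERFLOW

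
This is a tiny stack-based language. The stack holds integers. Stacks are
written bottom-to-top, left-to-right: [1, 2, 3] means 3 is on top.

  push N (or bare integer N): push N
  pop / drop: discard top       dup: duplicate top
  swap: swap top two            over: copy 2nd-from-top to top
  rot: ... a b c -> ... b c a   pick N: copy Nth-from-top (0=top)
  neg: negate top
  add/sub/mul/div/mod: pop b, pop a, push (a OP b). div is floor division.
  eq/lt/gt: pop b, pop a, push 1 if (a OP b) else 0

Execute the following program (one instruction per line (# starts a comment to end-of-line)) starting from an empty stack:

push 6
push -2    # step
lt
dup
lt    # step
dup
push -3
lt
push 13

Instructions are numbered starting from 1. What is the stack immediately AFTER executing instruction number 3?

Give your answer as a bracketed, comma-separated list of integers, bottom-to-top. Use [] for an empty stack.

Step 1 ('push 6'): [6]
Step 2 ('push -2'): [6, -2]
Step 3 ('lt'): [0]

Answer: [0]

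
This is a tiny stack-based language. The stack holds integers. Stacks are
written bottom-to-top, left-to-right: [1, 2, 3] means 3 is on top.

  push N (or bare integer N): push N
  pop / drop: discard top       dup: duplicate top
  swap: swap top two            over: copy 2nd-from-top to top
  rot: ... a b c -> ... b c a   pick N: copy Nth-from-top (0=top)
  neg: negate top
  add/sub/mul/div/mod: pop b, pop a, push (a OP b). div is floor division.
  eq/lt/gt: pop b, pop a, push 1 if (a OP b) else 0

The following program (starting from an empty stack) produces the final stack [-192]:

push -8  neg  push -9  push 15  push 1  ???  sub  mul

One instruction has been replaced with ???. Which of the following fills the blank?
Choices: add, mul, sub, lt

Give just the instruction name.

Answer: mul

Derivation:
Stack before ???: [8, -9, 15, 1]
Stack after ???:  [8, -9, 15]
Checking each choice:
  add: produces [-200]
  mul: MATCH
  sub: produces [-184]
  lt: produces [-72]


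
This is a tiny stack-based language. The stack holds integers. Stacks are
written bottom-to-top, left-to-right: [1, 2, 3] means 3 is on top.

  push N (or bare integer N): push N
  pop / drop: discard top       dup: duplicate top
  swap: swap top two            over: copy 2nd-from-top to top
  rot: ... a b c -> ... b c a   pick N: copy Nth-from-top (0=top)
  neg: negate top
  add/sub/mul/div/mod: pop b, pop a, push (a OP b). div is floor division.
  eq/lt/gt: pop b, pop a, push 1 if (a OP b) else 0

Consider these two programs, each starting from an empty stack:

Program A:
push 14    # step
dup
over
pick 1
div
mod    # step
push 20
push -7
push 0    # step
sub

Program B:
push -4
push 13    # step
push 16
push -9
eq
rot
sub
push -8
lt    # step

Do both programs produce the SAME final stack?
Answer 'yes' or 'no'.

Answer: no

Derivation:
Program A trace:
  After 'push 14': [14]
  After 'dup': [14, 14]
  After 'over': [14, 14, 14]
  After 'pick 1': [14, 14, 14, 14]
  After 'div': [14, 14, 1]
  After 'mod': [14, 0]
  After 'push 20': [14, 0, 20]
  After 'push -7': [14, 0, 20, -7]
  After 'push 0': [14, 0, 20, -7, 0]
  After 'sub': [14, 0, 20, -7]
Program A final stack: [14, 0, 20, -7]

Program B trace:
  After 'push -4': [-4]
  After 'push 13': [-4, 13]
  After 'push 16': [-4, 13, 16]
  After 'push -9': [-4, 13, 16, -9]
  After 'eq': [-4, 13, 0]
  After 'rot': [13, 0, -4]
  After 'sub': [13, 4]
  After 'push -8': [13, 4, -8]
  After 'lt': [13, 0]
Program B final stack: [13, 0]
Same: no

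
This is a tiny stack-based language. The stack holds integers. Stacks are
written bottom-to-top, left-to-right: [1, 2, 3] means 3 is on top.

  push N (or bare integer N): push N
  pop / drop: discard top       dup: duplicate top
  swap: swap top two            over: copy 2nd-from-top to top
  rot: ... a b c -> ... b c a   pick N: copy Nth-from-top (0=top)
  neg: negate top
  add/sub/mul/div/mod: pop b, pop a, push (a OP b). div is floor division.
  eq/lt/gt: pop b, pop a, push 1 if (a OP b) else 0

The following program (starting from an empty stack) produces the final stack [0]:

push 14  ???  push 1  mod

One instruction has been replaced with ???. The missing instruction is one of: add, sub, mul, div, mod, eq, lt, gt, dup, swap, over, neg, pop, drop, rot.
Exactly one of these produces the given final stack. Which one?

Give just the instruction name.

Stack before ???: [14]
Stack after ???:  [-14]
The instruction that transforms [14] -> [-14] is: neg

Answer: neg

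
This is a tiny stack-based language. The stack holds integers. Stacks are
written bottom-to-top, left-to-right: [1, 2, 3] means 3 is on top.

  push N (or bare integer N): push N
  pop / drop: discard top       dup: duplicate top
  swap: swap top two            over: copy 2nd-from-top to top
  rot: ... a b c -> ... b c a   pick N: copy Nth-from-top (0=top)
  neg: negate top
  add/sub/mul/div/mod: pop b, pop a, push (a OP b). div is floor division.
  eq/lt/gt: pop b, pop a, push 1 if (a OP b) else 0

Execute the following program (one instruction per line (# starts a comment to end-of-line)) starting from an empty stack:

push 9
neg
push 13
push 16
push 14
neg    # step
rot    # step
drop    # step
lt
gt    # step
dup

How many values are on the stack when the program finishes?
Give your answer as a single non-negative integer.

After 'push 9': stack = [9] (depth 1)
After 'neg': stack = [-9] (depth 1)
After 'push 13': stack = [-9, 13] (depth 2)
After 'push 16': stack = [-9, 13, 16] (depth 3)
After 'push 14': stack = [-9, 13, 16, 14] (depth 4)
After 'neg': stack = [-9, 13, 16, -14] (depth 4)
After 'rot': stack = [-9, 16, -14, 13] (depth 4)
After 'drop': stack = [-9, 16, -14] (depth 3)
After 'lt': stack = [-9, 0] (depth 2)
After 'gt': stack = [0] (depth 1)
After 'dup': stack = [0, 0] (depth 2)

Answer: 2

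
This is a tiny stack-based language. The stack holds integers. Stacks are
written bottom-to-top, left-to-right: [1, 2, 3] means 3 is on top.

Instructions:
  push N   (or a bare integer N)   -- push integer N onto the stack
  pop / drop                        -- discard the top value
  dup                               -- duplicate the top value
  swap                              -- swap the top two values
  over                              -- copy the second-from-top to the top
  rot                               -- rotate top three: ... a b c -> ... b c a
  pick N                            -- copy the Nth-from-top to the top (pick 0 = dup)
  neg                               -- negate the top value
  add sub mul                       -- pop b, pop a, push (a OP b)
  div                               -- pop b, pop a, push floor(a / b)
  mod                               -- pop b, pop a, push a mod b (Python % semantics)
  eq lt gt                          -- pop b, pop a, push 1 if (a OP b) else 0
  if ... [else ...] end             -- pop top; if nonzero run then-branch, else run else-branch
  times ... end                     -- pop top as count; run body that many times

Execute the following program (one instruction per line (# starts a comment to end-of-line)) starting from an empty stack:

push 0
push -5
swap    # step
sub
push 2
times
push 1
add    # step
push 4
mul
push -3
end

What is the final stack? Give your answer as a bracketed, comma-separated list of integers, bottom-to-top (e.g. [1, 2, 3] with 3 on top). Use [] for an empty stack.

Answer: [-16, -8, -3]

Derivation:
After 'push 0': [0]
After 'push -5': [0, -5]
After 'swap': [-5, 0]
After 'sub': [-5]
After 'push 2': [-5, 2]
After 'times': [-5]
After 'push 1': [-5, 1]
After 'add': [-4]
After 'push 4': [-4, 4]
After 'mul': [-16]
After 'push -3': [-16, -3]
After 'push 1': [-16, -3, 1]
After 'add': [-16, -2]
After 'push 4': [-16, -2, 4]
After 'mul': [-16, -8]
After 'push -3': [-16, -8, -3]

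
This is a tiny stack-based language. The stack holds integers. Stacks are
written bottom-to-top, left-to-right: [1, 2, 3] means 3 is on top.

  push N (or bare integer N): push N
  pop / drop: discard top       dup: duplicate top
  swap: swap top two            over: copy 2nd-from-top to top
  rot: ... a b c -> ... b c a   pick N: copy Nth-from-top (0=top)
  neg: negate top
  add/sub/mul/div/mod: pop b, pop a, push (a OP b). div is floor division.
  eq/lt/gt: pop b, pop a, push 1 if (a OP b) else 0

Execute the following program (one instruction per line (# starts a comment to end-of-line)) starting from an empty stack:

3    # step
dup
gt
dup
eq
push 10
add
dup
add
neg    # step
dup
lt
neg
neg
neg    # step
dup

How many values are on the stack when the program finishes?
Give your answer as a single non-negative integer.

Answer: 2

Derivation:
After 'push 3': stack = [3] (depth 1)
After 'dup': stack = [3, 3] (depth 2)
After 'gt': stack = [0] (depth 1)
After 'dup': stack = [0, 0] (depth 2)
After 'eq': stack = [1] (depth 1)
After 'push 10': stack = [1, 10] (depth 2)
After 'add': stack = [11] (depth 1)
After 'dup': stack = [11, 11] (depth 2)
After 'add': stack = [22] (depth 1)
After 'neg': stack = [-22] (depth 1)
After 'dup': stack = [-22, -22] (depth 2)
After 'lt': stack = [0] (depth 1)
After 'neg': stack = [0] (depth 1)
After 'neg': stack = [0] (depth 1)
After 'neg': stack = [0] (depth 1)
After 'dup': stack = [0, 0] (depth 2)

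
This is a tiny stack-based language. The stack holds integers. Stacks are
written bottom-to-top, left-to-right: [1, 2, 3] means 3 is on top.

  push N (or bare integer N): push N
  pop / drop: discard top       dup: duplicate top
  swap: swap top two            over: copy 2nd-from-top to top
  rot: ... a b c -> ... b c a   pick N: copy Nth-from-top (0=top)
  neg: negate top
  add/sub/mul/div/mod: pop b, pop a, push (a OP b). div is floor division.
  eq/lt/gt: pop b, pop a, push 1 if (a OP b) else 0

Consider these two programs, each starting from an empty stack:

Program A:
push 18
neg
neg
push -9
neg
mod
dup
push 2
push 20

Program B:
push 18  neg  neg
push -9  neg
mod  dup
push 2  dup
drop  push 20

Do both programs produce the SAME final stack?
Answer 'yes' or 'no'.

Answer: yes

Derivation:
Program A trace:
  After 'push 18': [18]
  After 'neg': [-18]
  After 'neg': [18]
  After 'push -9': [18, -9]
  After 'neg': [18, 9]
  After 'mod': [0]
  After 'dup': [0, 0]
  After 'push 2': [0, 0, 2]
  After 'push 20': [0, 0, 2, 20]
Program A final stack: [0, 0, 2, 20]

Program B trace:
  After 'push 18': [18]
  After 'neg': [-18]
  After 'neg': [18]
  After 'push -9': [18, -9]
  After 'neg': [18, 9]
  After 'mod': [0]
  After 'dup': [0, 0]
  After 'push 2': [0, 0, 2]
  After 'dup': [0, 0, 2, 2]
  After 'drop': [0, 0, 2]
  After 'push 20': [0, 0, 2, 20]
Program B final stack: [0, 0, 2, 20]
Same: yes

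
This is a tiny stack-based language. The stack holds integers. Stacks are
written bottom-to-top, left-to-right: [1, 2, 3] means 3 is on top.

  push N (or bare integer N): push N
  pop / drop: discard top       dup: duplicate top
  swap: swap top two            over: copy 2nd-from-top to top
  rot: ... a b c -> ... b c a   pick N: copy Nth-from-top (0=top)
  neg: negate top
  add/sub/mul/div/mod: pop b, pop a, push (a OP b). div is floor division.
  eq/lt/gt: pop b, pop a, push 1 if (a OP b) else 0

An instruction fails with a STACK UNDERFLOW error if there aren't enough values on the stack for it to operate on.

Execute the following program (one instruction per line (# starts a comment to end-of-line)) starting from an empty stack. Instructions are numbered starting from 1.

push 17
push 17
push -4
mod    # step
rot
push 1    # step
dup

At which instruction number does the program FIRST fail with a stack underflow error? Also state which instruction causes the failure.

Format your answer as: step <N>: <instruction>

Step 1 ('push 17'): stack = [17], depth = 1
Step 2 ('push 17'): stack = [17, 17], depth = 2
Step 3 ('push -4'): stack = [17, 17, -4], depth = 3
Step 4 ('mod'): stack = [17, -3], depth = 2
Step 5 ('rot'): needs 3 value(s) but depth is 2 — STACK UNDERFLOW

Answer: step 5: rot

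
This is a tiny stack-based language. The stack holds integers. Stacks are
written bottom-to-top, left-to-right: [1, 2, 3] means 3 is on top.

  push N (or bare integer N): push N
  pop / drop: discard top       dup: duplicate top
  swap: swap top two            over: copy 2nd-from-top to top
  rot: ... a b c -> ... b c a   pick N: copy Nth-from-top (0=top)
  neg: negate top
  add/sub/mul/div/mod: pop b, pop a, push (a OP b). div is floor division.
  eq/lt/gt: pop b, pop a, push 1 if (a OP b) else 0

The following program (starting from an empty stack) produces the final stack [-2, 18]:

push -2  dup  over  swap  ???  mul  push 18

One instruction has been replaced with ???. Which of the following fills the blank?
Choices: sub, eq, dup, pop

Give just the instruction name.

Stack before ???: [-2, -2, -2]
Stack after ???:  [-2, 1]
Checking each choice:
  sub: produces [0, 18]
  eq: MATCH
  dup: produces [-2, -2, 4, 18]
  pop: produces [4, 18]


Answer: eq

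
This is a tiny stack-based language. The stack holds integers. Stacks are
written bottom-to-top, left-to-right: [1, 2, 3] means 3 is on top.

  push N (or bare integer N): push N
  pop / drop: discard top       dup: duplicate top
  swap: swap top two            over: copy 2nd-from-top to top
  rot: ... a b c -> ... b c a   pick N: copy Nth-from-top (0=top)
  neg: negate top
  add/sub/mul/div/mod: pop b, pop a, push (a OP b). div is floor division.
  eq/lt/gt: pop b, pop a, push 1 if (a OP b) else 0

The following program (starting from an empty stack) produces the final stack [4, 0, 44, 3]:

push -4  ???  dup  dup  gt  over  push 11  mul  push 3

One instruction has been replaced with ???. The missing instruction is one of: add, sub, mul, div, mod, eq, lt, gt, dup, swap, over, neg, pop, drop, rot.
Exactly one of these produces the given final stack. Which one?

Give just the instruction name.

Stack before ???: [-4]
Stack after ???:  [4]
The instruction that transforms [-4] -> [4] is: neg

Answer: neg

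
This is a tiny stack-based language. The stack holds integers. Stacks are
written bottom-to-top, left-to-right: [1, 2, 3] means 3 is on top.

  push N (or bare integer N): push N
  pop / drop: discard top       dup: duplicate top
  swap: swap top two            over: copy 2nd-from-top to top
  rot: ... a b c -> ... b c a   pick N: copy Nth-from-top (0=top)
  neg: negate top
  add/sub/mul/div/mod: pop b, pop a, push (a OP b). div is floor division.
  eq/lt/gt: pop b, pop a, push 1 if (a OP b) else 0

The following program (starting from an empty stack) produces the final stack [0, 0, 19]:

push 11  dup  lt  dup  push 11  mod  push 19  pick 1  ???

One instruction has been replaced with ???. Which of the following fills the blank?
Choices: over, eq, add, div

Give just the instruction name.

Stack before ???: [0, 0, 19, 0]
Stack after ???:  [0, 0, 19]
Checking each choice:
  over: produces [0, 0, 19, 0, 19]
  eq: produces [0, 0, 0]
  add: MATCH
  div: division by zero


Answer: add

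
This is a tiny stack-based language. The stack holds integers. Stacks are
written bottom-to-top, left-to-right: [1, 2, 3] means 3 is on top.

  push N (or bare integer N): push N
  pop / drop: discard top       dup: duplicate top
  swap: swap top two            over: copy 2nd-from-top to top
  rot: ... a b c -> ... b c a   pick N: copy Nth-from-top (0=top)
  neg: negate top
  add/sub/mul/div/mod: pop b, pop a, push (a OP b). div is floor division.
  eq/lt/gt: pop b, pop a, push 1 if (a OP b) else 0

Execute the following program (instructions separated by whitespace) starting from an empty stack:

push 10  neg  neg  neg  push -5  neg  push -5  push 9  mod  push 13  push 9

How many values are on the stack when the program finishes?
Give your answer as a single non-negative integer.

Answer: 5

Derivation:
After 'push 10': stack = [10] (depth 1)
After 'neg': stack = [-10] (depth 1)
After 'neg': stack = [10] (depth 1)
After 'neg': stack = [-10] (depth 1)
After 'push -5': stack = [-10, -5] (depth 2)
After 'neg': stack = [-10, 5] (depth 2)
After 'push -5': stack = [-10, 5, -5] (depth 3)
After 'push 9': stack = [-10, 5, -5, 9] (depth 4)
After 'mod': stack = [-10, 5, 4] (depth 3)
After 'push 13': stack = [-10, 5, 4, 13] (depth 4)
After 'push 9': stack = [-10, 5, 4, 13, 9] (depth 5)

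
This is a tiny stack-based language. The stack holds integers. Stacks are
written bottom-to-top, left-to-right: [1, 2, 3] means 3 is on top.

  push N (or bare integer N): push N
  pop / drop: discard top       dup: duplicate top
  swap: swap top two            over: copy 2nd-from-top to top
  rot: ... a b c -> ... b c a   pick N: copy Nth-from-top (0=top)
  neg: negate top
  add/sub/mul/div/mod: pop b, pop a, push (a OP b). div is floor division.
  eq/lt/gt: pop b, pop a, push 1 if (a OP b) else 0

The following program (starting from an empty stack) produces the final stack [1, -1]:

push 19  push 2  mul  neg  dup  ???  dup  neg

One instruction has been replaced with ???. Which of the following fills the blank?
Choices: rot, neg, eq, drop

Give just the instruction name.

Stack before ???: [-38, -38]
Stack after ???:  [1]
Checking each choice:
  rot: stack underflow (need 3, have 2)
  neg: produces [-38, 38, -38]
  eq: MATCH
  drop: produces [-38, 38]


Answer: eq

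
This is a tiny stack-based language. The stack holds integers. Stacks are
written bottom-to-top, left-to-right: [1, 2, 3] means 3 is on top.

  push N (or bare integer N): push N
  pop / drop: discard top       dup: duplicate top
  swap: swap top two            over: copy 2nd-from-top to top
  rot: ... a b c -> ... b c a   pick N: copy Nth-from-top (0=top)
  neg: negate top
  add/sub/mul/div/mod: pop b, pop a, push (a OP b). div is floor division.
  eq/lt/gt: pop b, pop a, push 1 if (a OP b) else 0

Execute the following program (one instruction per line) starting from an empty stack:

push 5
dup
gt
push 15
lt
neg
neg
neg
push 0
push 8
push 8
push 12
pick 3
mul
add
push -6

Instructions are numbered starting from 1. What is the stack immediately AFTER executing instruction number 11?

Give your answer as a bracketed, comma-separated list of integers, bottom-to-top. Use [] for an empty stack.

Step 1 ('push 5'): [5]
Step 2 ('dup'): [5, 5]
Step 3 ('gt'): [0]
Step 4 ('push 15'): [0, 15]
Step 5 ('lt'): [1]
Step 6 ('neg'): [-1]
Step 7 ('neg'): [1]
Step 8 ('neg'): [-1]
Step 9 ('push 0'): [-1, 0]
Step 10 ('push 8'): [-1, 0, 8]
Step 11 ('push 8'): [-1, 0, 8, 8]

Answer: [-1, 0, 8, 8]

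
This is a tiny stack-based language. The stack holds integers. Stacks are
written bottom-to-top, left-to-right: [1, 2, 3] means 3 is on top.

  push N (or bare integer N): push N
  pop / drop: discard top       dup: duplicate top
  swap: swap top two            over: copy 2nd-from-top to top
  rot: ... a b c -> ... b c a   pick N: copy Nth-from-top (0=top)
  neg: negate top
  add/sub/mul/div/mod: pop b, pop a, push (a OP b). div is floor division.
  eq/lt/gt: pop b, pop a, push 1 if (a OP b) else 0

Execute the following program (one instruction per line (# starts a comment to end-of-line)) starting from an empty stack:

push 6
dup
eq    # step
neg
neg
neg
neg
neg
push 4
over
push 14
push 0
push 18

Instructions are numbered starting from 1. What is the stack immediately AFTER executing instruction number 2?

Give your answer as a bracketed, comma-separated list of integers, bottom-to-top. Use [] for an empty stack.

Step 1 ('push 6'): [6]
Step 2 ('dup'): [6, 6]

Answer: [6, 6]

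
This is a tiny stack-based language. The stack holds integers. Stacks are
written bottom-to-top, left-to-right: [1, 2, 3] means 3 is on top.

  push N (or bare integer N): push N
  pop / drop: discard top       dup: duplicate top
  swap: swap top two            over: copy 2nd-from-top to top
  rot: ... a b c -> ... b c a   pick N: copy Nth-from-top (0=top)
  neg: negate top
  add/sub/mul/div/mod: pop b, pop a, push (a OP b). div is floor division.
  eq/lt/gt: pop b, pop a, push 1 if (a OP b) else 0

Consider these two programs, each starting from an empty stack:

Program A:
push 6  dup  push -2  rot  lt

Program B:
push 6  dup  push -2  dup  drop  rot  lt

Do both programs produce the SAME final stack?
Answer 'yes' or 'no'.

Answer: yes

Derivation:
Program A trace:
  After 'push 6': [6]
  After 'dup': [6, 6]
  After 'push -2': [6, 6, -2]
  After 'rot': [6, -2, 6]
  After 'lt': [6, 1]
Program A final stack: [6, 1]

Program B trace:
  After 'push 6': [6]
  After 'dup': [6, 6]
  After 'push -2': [6, 6, -2]
  After 'dup': [6, 6, -2, -2]
  After 'drop': [6, 6, -2]
  After 'rot': [6, -2, 6]
  After 'lt': [6, 1]
Program B final stack: [6, 1]
Same: yes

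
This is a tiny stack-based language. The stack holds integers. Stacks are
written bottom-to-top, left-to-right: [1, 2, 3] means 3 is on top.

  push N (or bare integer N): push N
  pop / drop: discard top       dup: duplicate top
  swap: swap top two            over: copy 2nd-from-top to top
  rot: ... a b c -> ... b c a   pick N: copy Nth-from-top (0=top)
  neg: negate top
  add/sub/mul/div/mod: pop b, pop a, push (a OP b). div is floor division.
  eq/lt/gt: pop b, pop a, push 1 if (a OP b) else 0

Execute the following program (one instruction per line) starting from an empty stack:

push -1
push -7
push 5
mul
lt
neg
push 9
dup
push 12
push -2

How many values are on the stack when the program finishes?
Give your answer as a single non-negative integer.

After 'push -1': stack = [-1] (depth 1)
After 'push -7': stack = [-1, -7] (depth 2)
After 'push 5': stack = [-1, -7, 5] (depth 3)
After 'mul': stack = [-1, -35] (depth 2)
After 'lt': stack = [0] (depth 1)
After 'neg': stack = [0] (depth 1)
After 'push 9': stack = [0, 9] (depth 2)
After 'dup': stack = [0, 9, 9] (depth 3)
After 'push 12': stack = [0, 9, 9, 12] (depth 4)
After 'push -2': stack = [0, 9, 9, 12, -2] (depth 5)

Answer: 5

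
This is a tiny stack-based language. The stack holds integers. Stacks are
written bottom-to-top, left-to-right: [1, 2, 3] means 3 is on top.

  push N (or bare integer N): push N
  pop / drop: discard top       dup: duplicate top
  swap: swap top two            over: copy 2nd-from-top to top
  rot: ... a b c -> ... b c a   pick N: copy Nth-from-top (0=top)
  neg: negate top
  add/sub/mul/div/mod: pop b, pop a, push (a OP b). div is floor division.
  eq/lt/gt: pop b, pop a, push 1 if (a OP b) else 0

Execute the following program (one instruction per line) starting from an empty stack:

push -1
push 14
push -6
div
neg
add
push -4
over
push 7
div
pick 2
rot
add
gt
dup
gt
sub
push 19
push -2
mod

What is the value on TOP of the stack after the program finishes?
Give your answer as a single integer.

After 'push -1': [-1]
After 'push 14': [-1, 14]
After 'push -6': [-1, 14, -6]
After 'div': [-1, -3]
After 'neg': [-1, 3]
After 'add': [2]
After 'push -4': [2, -4]
After 'over': [2, -4, 2]
After 'push 7': [2, -4, 2, 7]
After 'div': [2, -4, 0]
After 'pick 2': [2, -4, 0, 2]
After 'rot': [2, 0, 2, -4]
After 'add': [2, 0, -2]
After 'gt': [2, 1]
After 'dup': [2, 1, 1]
After 'gt': [2, 0]
After 'sub': [2]
After 'push 19': [2, 19]
After 'push -2': [2, 19, -2]
After 'mod': [2, -1]

Answer: -1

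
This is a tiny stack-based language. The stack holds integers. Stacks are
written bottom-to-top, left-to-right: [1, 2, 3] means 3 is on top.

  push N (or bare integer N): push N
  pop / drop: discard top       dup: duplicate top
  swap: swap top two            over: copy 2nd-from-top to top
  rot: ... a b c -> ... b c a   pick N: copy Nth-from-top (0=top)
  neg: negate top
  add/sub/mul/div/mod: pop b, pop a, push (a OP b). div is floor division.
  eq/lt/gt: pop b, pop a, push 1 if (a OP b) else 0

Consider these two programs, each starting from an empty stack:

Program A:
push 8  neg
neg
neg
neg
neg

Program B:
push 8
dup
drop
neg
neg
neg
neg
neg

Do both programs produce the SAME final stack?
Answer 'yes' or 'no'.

Answer: yes

Derivation:
Program A trace:
  After 'push 8': [8]
  After 'neg': [-8]
  After 'neg': [8]
  After 'neg': [-8]
  After 'neg': [8]
  After 'neg': [-8]
Program A final stack: [-8]

Program B trace:
  After 'push 8': [8]
  After 'dup': [8, 8]
  After 'drop': [8]
  After 'neg': [-8]
  After 'neg': [8]
  After 'neg': [-8]
  After 'neg': [8]
  After 'neg': [-8]
Program B final stack: [-8]
Same: yes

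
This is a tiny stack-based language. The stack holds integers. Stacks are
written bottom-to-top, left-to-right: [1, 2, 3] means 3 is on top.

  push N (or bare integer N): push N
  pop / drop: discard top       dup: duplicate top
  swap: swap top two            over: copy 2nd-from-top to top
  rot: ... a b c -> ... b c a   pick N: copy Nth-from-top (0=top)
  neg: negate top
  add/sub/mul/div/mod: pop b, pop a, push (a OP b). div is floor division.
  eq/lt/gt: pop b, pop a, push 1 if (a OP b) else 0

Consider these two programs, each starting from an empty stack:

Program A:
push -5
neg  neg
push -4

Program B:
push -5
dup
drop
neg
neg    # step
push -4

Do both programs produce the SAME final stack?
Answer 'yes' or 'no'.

Program A trace:
  After 'push -5': [-5]
  After 'neg': [5]
  After 'neg': [-5]
  After 'push -4': [-5, -4]
Program A final stack: [-5, -4]

Program B trace:
  After 'push -5': [-5]
  After 'dup': [-5, -5]
  After 'drop': [-5]
  After 'neg': [5]
  After 'neg': [-5]
  After 'push -4': [-5, -4]
Program B final stack: [-5, -4]
Same: yes

Answer: yes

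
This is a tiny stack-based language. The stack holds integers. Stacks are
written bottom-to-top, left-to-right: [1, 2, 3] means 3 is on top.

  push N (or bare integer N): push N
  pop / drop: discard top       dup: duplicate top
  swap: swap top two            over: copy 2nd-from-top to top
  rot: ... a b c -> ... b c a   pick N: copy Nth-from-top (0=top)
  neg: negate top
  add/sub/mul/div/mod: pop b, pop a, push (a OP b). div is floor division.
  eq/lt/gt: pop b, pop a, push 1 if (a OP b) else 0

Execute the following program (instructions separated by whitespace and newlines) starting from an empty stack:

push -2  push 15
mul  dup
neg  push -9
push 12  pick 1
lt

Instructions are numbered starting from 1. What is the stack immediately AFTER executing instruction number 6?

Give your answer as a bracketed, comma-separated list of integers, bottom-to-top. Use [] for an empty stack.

Step 1 ('push -2'): [-2]
Step 2 ('push 15'): [-2, 15]
Step 3 ('mul'): [-30]
Step 4 ('dup'): [-30, -30]
Step 5 ('neg'): [-30, 30]
Step 6 ('push -9'): [-30, 30, -9]

Answer: [-30, 30, -9]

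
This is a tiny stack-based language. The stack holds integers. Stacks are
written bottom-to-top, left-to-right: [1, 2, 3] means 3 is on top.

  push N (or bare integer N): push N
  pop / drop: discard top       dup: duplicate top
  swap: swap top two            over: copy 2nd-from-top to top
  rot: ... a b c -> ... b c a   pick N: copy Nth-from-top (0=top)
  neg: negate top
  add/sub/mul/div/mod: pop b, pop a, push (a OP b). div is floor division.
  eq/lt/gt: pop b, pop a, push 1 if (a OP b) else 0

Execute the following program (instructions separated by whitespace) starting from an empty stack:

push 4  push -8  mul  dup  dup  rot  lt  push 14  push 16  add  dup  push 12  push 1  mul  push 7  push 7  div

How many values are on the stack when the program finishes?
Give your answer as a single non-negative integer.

After 'push 4': stack = [4] (depth 1)
After 'push -8': stack = [4, -8] (depth 2)
After 'mul': stack = [-32] (depth 1)
After 'dup': stack = [-32, -32] (depth 2)
After 'dup': stack = [-32, -32, -32] (depth 3)
After 'rot': stack = [-32, -32, -32] (depth 3)
After 'lt': stack = [-32, 0] (depth 2)
After 'push 14': stack = [-32, 0, 14] (depth 3)
After 'push 16': stack = [-32, 0, 14, 16] (depth 4)
After 'add': stack = [-32, 0, 30] (depth 3)
After 'dup': stack = [-32, 0, 30, 30] (depth 4)
After 'push 12': stack = [-32, 0, 30, 30, 12] (depth 5)
After 'push 1': stack = [-32, 0, 30, 30, 12, 1] (depth 6)
After 'mul': stack = [-32, 0, 30, 30, 12] (depth 5)
After 'push 7': stack = [-32, 0, 30, 30, 12, 7] (depth 6)
After 'push 7': stack = [-32, 0, 30, 30, 12, 7, 7] (depth 7)
After 'div': stack = [-32, 0, 30, 30, 12, 1] (depth 6)

Answer: 6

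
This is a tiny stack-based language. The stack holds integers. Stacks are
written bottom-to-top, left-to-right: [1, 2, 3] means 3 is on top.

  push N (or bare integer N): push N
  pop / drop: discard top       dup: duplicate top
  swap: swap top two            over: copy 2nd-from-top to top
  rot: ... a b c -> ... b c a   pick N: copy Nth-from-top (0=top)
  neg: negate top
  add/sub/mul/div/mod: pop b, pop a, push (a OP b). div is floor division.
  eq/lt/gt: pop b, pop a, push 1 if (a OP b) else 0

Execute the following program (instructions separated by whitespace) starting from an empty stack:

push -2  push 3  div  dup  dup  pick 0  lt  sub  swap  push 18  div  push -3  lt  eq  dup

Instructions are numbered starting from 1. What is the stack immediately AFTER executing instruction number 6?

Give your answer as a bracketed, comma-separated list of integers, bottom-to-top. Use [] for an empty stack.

Answer: [-1, -1, -1, -1]

Derivation:
Step 1 ('push -2'): [-2]
Step 2 ('push 3'): [-2, 3]
Step 3 ('div'): [-1]
Step 4 ('dup'): [-1, -1]
Step 5 ('dup'): [-1, -1, -1]
Step 6 ('pick 0'): [-1, -1, -1, -1]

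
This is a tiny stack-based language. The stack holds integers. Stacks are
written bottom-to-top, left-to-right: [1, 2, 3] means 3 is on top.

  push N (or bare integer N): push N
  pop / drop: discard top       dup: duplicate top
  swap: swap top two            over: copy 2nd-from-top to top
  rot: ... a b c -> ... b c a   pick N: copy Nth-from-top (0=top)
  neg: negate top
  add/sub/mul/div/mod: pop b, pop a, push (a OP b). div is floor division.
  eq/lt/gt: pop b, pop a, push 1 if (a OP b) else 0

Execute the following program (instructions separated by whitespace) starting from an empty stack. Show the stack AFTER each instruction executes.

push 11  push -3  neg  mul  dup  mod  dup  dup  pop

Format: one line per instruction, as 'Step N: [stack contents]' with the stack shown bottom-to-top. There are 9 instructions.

Step 1: [11]
Step 2: [11, -3]
Step 3: [11, 3]
Step 4: [33]
Step 5: [33, 33]
Step 6: [0]
Step 7: [0, 0]
Step 8: [0, 0, 0]
Step 9: [0, 0]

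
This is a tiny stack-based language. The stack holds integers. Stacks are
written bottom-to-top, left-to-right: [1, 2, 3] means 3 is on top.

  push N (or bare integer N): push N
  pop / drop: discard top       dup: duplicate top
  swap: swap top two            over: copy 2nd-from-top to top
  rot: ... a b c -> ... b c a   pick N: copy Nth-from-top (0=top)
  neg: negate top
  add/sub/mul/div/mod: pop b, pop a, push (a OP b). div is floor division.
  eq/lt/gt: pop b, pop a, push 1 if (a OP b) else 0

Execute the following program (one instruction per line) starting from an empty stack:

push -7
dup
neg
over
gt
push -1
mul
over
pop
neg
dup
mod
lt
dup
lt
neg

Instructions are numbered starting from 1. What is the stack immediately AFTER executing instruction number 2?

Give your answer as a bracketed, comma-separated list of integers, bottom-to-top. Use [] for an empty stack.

Answer: [-7, -7]

Derivation:
Step 1 ('push -7'): [-7]
Step 2 ('dup'): [-7, -7]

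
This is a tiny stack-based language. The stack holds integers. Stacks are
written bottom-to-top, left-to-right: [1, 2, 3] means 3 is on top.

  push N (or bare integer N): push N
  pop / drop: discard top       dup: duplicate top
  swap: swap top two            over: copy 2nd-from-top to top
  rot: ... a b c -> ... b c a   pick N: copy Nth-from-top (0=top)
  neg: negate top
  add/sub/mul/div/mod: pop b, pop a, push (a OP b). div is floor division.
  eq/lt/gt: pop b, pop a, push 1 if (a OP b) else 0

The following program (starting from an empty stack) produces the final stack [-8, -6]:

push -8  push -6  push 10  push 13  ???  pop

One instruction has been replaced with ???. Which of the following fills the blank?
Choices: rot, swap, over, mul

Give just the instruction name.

Answer: mul

Derivation:
Stack before ???: [-8, -6, 10, 13]
Stack after ???:  [-8, -6, 130]
Checking each choice:
  rot: produces [-8, 10, 13]
  swap: produces [-8, -6, 13]
  over: produces [-8, -6, 10, 13]
  mul: MATCH


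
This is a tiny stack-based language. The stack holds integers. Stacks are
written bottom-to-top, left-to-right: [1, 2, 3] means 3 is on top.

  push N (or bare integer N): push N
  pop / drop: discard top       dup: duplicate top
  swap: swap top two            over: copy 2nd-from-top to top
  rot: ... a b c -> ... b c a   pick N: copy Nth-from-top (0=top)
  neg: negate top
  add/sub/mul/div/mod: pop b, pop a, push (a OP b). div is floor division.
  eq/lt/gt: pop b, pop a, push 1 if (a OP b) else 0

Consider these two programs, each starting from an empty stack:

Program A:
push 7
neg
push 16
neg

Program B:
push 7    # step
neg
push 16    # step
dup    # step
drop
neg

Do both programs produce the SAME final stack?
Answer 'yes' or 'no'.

Program A trace:
  After 'push 7': [7]
  After 'neg': [-7]
  After 'push 16': [-7, 16]
  After 'neg': [-7, -16]
Program A final stack: [-7, -16]

Program B trace:
  After 'push 7': [7]
  After 'neg': [-7]
  After 'push 16': [-7, 16]
  After 'dup': [-7, 16, 16]
  After 'drop': [-7, 16]
  After 'neg': [-7, -16]
Program B final stack: [-7, -16]
Same: yes

Answer: yes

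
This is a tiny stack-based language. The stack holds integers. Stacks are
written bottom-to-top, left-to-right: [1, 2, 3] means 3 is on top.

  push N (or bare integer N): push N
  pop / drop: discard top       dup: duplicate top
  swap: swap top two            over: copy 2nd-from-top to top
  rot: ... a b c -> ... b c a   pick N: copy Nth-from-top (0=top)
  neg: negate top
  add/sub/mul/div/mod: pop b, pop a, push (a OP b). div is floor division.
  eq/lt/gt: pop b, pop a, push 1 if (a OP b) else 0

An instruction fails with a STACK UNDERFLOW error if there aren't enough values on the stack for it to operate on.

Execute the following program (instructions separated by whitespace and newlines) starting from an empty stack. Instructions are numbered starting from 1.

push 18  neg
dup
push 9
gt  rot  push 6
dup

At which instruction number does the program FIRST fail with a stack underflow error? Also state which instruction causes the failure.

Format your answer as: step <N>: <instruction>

Step 1 ('push 18'): stack = [18], depth = 1
Step 2 ('neg'): stack = [-18], depth = 1
Step 3 ('dup'): stack = [-18, -18], depth = 2
Step 4 ('push 9'): stack = [-18, -18, 9], depth = 3
Step 5 ('gt'): stack = [-18, 0], depth = 2
Step 6 ('rot'): needs 3 value(s) but depth is 2 — STACK UNDERFLOW

Answer: step 6: rot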